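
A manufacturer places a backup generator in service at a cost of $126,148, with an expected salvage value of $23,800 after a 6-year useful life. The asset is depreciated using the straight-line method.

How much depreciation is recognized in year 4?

$17,058

Depreciable base = $126,148 − $23,800 = $102,348.
Annual expense = $102,348 / 6 = $17,058.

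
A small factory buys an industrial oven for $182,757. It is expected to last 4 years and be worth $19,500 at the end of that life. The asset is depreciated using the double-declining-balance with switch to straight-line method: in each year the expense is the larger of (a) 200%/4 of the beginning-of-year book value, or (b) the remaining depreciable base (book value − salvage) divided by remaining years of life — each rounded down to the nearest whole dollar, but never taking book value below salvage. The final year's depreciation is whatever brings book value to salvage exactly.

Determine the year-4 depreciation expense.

$3,345

Depreciable base = $182,757 − $19,500 = $163,257.
Year 1: DB = ⌊$182,757 × 200%/4⌋ = $91,378; SL = ⌊$163,257/4⌋ = $40,814 → take DB $91,378. Book value $91,379.
Year 2: DB = ⌊$91,379 × 200%/4⌋ = $45,689; SL = ⌊$71,879/3⌋ = $23,959 → take DB $45,689. Book value $45,690.
Year 3: DB = ⌊$45,690 × 200%/4⌋ = $22,845; SL = ⌊$26,190/2⌋ = $13,095 → take DB $22,845. Book value $22,845.
Year 4 (final): $22,845 − $19,500 = $3,345. Book value $19,500.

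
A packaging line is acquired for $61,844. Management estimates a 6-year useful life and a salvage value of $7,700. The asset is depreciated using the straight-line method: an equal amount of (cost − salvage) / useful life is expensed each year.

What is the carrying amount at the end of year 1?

Depreciable base = $61,844 − $7,700 = $54,144.
Annual expense = $54,144 / 6 = $9,024.
End of year 1: book value $52,820.

$52,820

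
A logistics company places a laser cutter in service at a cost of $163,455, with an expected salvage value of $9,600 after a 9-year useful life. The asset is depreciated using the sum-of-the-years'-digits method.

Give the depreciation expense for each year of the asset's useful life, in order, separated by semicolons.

Depreciable base = $163,455 − $9,600 = $153,855.
Sum of the years' digits = 9+8+7+6+5+4+3+2+1 = 45.
Year 1: $153,855 × 9/45 = $30,771. Book value $132,684.
Year 2: $153,855 × 8/45 = $27,352. Book value $105,332.
Year 3: $153,855 × 7/45 = $23,933. Book value $81,399.
Year 4: $153,855 × 6/45 = $20,514. Book value $60,885.
Year 5: $153,855 × 5/45 = $17,095. Book value $43,790.
Year 6: $153,855 × 4/45 = $13,676. Book value $30,114.
Year 7: $153,855 × 3/45 = $10,257. Book value $19,857.
Year 8: $153,855 × 2/45 = $6,838. Book value $13,019.
Year 9: $153,855 × 1/45 = $3,419. Book value $9,600.

$30,771; $27,352; $23,933; $20,514; $17,095; $13,676; $10,257; $6,838; $3,419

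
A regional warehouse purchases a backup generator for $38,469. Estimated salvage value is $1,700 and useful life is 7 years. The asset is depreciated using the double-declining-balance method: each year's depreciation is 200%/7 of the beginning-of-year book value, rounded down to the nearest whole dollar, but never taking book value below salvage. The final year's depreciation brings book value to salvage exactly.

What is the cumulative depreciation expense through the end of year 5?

Depreciable base = $38,469 − $1,700 = $36,769.
Year 1: ⌊$38,469 × 200%/7⌋ = $10,991. Book value $27,478.
Year 2: ⌊$27,478 × 200%/7⌋ = $7,850. Book value $19,628.
Year 3: ⌊$19,628 × 200%/7⌋ = $5,608. Book value $14,020.
Year 4: ⌊$14,020 × 200%/7⌋ = $4,005. Book value $10,015.
Year 5: ⌊$10,015 × 200%/7⌋ = $2,861. Book value $7,154.
Accumulated through year 5 = $38,469 − $7,154 = $31,315.

$31,315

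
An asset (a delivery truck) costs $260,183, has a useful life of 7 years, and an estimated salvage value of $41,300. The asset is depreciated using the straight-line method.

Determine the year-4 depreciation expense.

$31,269

Depreciable base = $260,183 − $41,300 = $218,883.
Annual expense = $218,883 / 7 = $31,269.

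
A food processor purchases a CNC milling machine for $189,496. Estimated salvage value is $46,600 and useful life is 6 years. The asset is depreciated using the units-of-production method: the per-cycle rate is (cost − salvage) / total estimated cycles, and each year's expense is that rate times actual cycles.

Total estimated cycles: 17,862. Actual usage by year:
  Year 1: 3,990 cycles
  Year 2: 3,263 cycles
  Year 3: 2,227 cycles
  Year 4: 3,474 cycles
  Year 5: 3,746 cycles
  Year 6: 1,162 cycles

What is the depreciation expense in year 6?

Depreciable base = $189,496 − $46,600 = $142,896.
Rate = $142,896 / 17,862 cycles = $8 per cycle.
Year 1: 3,990 × $8 = $31,920. Book value $157,576.
Year 2: 3,263 × $8 = $26,104. Book value $131,472.
Year 3: 2,227 × $8 = $17,816. Book value $113,656.
Year 4: 3,474 × $8 = $27,792. Book value $85,864.
Year 5: 3,746 × $8 = $29,968. Book value $55,896.
Year 6: 1,162 × $8 = $9,296. Book value $46,600.

$9,296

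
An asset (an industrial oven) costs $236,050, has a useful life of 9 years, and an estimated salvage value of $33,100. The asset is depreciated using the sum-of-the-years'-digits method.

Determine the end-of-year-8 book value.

$37,610

Depreciable base = $236,050 − $33,100 = $202,950.
Sum of the years' digits = 9+8+7+6+5+4+3+2+1 = 45.
Year 1: $202,950 × 9/45 = $40,590. Book value $195,460.
Year 2: $202,950 × 8/45 = $36,080. Book value $159,380.
Year 3: $202,950 × 7/45 = $31,570. Book value $127,810.
Year 4: $202,950 × 6/45 = $27,060. Book value $100,750.
Year 5: $202,950 × 5/45 = $22,550. Book value $78,200.
Year 6: $202,950 × 4/45 = $18,040. Book value $60,160.
Year 7: $202,950 × 3/45 = $13,530. Book value $46,630.
Year 8: $202,950 × 2/45 = $9,020. Book value $37,610.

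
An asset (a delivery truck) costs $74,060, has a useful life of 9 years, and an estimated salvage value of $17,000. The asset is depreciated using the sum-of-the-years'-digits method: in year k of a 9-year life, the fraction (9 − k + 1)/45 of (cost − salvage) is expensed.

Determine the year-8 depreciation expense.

$2,536

Depreciable base = $74,060 − $17,000 = $57,060.
Sum of the years' digits = 9+8+7+6+5+4+3+2+1 = 45.
Year 1: $57,060 × 9/45 = $11,412. Book value $62,648.
Year 2: $57,060 × 8/45 = $10,144. Book value $52,504.
Year 3: $57,060 × 7/45 = $8,876. Book value $43,628.
Year 4: $57,060 × 6/45 = $7,608. Book value $36,020.
Year 5: $57,060 × 5/45 = $6,340. Book value $29,680.
Year 6: $57,060 × 4/45 = $5,072. Book value $24,608.
Year 7: $57,060 × 3/45 = $3,804. Book value $20,804.
Year 8: $57,060 × 2/45 = $2,536. Book value $18,268.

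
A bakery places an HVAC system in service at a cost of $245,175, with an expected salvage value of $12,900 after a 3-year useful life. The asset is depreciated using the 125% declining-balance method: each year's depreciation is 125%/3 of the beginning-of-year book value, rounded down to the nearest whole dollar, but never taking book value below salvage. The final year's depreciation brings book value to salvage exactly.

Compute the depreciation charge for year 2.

$59,591

Depreciable base = $245,175 − $12,900 = $232,275.
Year 1: ⌊$245,175 × 125%/3⌋ = $102,156. Book value $143,019.
Year 2: ⌊$143,019 × 125%/3⌋ = $59,591. Book value $83,428.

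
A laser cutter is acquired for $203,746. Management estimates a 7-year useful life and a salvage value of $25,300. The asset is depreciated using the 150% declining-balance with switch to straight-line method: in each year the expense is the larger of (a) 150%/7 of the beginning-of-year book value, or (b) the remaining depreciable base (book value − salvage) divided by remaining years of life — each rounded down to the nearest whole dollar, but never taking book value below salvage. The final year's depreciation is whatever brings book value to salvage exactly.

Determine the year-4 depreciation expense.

Depreciable base = $203,746 − $25,300 = $178,446.
Year 1: DB = ⌊$203,746 × 150%/7⌋ = $43,659; SL = ⌊$178,446/7⌋ = $25,492 → take DB $43,659. Book value $160,087.
Year 2: DB = ⌊$160,087 × 150%/7⌋ = $34,304; SL = ⌊$134,787/6⌋ = $22,464 → take DB $34,304. Book value $125,783.
Year 3: DB = ⌊$125,783 × 150%/7⌋ = $26,953; SL = ⌊$100,483/5⌋ = $20,096 → take DB $26,953. Book value $98,830.
Year 4: DB = ⌊$98,830 × 150%/7⌋ = $21,177; SL = ⌊$73,530/4⌋ = $18,382 → take DB $21,177. Book value $77,653.

$21,177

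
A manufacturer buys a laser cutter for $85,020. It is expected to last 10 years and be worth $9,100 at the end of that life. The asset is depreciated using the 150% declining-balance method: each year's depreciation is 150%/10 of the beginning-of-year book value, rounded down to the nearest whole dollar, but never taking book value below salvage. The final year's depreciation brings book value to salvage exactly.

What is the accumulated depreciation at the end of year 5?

Depreciable base = $85,020 − $9,100 = $75,920.
Year 1: ⌊$85,020 × 150%/10⌋ = $12,753. Book value $72,267.
Year 2: ⌊$72,267 × 150%/10⌋ = $10,840. Book value $61,427.
Year 3: ⌊$61,427 × 150%/10⌋ = $9,214. Book value $52,213.
Year 4: ⌊$52,213 × 150%/10⌋ = $7,831. Book value $44,382.
Year 5: ⌊$44,382 × 150%/10⌋ = $6,657. Book value $37,725.
Accumulated through year 5 = $85,020 − $37,725 = $47,295.

$47,295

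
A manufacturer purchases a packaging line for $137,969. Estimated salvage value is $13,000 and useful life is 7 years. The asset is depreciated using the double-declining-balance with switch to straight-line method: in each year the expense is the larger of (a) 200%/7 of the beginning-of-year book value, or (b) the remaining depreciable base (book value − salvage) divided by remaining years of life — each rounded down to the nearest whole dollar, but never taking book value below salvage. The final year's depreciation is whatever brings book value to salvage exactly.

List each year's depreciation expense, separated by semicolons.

$39,419; $28,157; $20,112; $14,366; $10,261; $7,329; $5,325

Depreciable base = $137,969 − $13,000 = $124,969.
Year 1: DB = ⌊$137,969 × 200%/7⌋ = $39,419; SL = ⌊$124,969/7⌋ = $17,852 → take DB $39,419. Book value $98,550.
Year 2: DB = ⌊$98,550 × 200%/7⌋ = $28,157; SL = ⌊$85,550/6⌋ = $14,258 → take DB $28,157. Book value $70,393.
Year 3: DB = ⌊$70,393 × 200%/7⌋ = $20,112; SL = ⌊$57,393/5⌋ = $11,478 → take DB $20,112. Book value $50,281.
Year 4: DB = ⌊$50,281 × 200%/7⌋ = $14,366; SL = ⌊$37,281/4⌋ = $9,320 → take DB $14,366. Book value $35,915.
Year 5: DB = ⌊$35,915 × 200%/7⌋ = $10,261; SL = ⌊$22,915/3⌋ = $7,638 → take DB $10,261. Book value $25,654.
Year 6: DB = ⌊$25,654 × 200%/7⌋ = $7,329; SL = ⌊$12,654/2⌋ = $6,327 → take DB $7,329. Book value $18,325.
Year 7 (final): $18,325 − $13,000 = $5,325. Book value $13,000.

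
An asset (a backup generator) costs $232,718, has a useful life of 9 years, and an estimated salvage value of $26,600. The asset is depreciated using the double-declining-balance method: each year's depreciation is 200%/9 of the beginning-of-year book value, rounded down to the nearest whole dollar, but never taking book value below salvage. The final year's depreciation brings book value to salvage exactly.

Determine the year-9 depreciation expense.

Depreciable base = $232,718 − $26,600 = $206,118.
Year 1: ⌊$232,718 × 200%/9⌋ = $51,715. Book value $181,003.
Year 2: ⌊$181,003 × 200%/9⌋ = $40,222. Book value $140,781.
Year 3: ⌊$140,781 × 200%/9⌋ = $31,284. Book value $109,497.
Year 4: ⌊$109,497 × 200%/9⌋ = $24,332. Book value $85,165.
Year 5: ⌊$85,165 × 200%/9⌋ = $18,925. Book value $66,240.
Year 6: ⌊$66,240 × 200%/9⌋ = $14,720. Book value $51,520.
Year 7: ⌊$51,520 × 200%/9⌋ = $11,448. Book value $40,072.
Year 8: ⌊$40,072 × 200%/9⌋ = $8,904. Book value $31,168.
Year 9 (final): $31,168 − $26,600 = $4,568. Book value $26,600.

$4,568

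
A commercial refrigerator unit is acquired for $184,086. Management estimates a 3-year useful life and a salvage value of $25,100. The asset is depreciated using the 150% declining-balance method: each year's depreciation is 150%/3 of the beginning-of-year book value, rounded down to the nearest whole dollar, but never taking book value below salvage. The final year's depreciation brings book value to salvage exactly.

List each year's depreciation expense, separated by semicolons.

$92,043; $46,021; $20,922

Depreciable base = $184,086 − $25,100 = $158,986.
Year 1: ⌊$184,086 × 150%/3⌋ = $92,043. Book value $92,043.
Year 2: ⌊$92,043 × 150%/3⌋ = $46,021. Book value $46,022.
Year 3 (final): $46,022 − $25,100 = $20,922. Book value $25,100.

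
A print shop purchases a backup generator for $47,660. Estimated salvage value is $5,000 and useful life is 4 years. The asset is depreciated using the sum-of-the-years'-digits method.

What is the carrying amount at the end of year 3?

Depreciable base = $47,660 − $5,000 = $42,660.
Sum of the years' digits = 4+3+2+1 = 10.
Year 1: $42,660 × 4/10 = $17,064. Book value $30,596.
Year 2: $42,660 × 3/10 = $12,798. Book value $17,798.
Year 3: $42,660 × 2/10 = $8,532. Book value $9,266.

$9,266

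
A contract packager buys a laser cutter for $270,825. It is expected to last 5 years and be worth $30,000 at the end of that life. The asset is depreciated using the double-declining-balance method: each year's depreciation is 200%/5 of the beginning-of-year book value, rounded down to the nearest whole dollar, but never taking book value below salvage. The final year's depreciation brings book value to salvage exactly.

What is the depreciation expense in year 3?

$38,998

Depreciable base = $270,825 − $30,000 = $240,825.
Year 1: ⌊$270,825 × 200%/5⌋ = $108,330. Book value $162,495.
Year 2: ⌊$162,495 × 200%/5⌋ = $64,998. Book value $97,497.
Year 3: ⌊$97,497 × 200%/5⌋ = $38,998. Book value $58,499.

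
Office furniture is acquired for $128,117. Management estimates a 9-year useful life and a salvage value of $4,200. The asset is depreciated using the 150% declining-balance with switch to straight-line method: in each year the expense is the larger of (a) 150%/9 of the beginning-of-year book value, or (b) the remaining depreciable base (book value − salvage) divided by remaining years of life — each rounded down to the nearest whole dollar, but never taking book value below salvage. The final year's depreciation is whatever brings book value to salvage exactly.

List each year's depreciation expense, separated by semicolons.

$21,352; $17,794; $14,828; $12,357; $11,517; $11,517; $11,517; $11,517; $11,518

Depreciable base = $128,117 − $4,200 = $123,917.
Year 1: DB = ⌊$128,117 × 150%/9⌋ = $21,352; SL = ⌊$123,917/9⌋ = $13,768 → take DB $21,352. Book value $106,765.
Year 2: DB = ⌊$106,765 × 150%/9⌋ = $17,794; SL = ⌊$102,565/8⌋ = $12,820 → take DB $17,794. Book value $88,971.
Year 3: DB = ⌊$88,971 × 150%/9⌋ = $14,828; SL = ⌊$84,771/7⌋ = $12,110 → take DB $14,828. Book value $74,143.
Year 4: DB = ⌊$74,143 × 150%/9⌋ = $12,357; SL = ⌊$69,943/6⌋ = $11,657 → take DB $12,357. Book value $61,786.
Year 5: DB = ⌊$61,786 × 150%/9⌋ = $10,297; SL = ⌊$57,586/5⌋ = $11,517 → take SL $11,517. Book value $50,269.
Year 6: DB = ⌊$50,269 × 150%/9⌋ = $8,378; SL = ⌊$46,069/4⌋ = $11,517 → take SL $11,517. Book value $38,752.
Year 7: DB = ⌊$38,752 × 150%/9⌋ = $6,458; SL = ⌊$34,552/3⌋ = $11,517 → take SL $11,517. Book value $27,235.
Year 8: DB = ⌊$27,235 × 150%/9⌋ = $4,539; SL = ⌊$23,035/2⌋ = $11,517 → take SL $11,517. Book value $15,718.
Year 9 (final): $15,718 − $4,200 = $11,518. Book value $4,200.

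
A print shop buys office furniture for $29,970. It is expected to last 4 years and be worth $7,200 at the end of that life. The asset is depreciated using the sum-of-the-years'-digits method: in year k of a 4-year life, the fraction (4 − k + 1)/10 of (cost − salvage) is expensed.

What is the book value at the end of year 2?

$14,031

Depreciable base = $29,970 − $7,200 = $22,770.
Sum of the years' digits = 4+3+2+1 = 10.
Year 1: $22,770 × 4/10 = $9,108. Book value $20,862.
Year 2: $22,770 × 3/10 = $6,831. Book value $14,031.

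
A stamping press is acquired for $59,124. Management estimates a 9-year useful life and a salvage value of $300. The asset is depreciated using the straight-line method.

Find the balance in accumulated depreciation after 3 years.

Depreciable base = $59,124 − $300 = $58,824.
Annual expense = $58,824 / 9 = $6,536.
End of year 1: book value $52,588.
End of year 2: book value $46,052.
End of year 3: book value $39,516.
Accumulated through year 3 = $59,124 − $39,516 = $19,608.

$19,608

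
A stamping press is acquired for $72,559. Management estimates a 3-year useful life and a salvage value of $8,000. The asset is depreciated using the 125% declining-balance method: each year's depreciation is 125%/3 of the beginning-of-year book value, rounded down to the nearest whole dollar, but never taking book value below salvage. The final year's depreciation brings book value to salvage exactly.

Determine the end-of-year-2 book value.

$24,691

Depreciable base = $72,559 − $8,000 = $64,559.
Year 1: ⌊$72,559 × 125%/3⌋ = $30,232. Book value $42,327.
Year 2: ⌊$42,327 × 125%/3⌋ = $17,636. Book value $24,691.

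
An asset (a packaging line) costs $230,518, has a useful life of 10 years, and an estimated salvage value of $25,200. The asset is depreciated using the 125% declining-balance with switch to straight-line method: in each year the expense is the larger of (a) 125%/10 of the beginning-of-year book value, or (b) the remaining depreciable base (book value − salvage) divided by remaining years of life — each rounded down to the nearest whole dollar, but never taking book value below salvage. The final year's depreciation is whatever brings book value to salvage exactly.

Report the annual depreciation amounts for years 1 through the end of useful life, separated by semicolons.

Depreciable base = $230,518 − $25,200 = $205,318.
Year 1: DB = ⌊$230,518 × 125%/10⌋ = $28,814; SL = ⌊$205,318/10⌋ = $20,531 → take DB $28,814. Book value $201,704.
Year 2: DB = ⌊$201,704 × 125%/10⌋ = $25,213; SL = ⌊$176,504/9⌋ = $19,611 → take DB $25,213. Book value $176,491.
Year 3: DB = ⌊$176,491 × 125%/10⌋ = $22,061; SL = ⌊$151,291/8⌋ = $18,911 → take DB $22,061. Book value $154,430.
Year 4: DB = ⌊$154,430 × 125%/10⌋ = $19,303; SL = ⌊$129,230/7⌋ = $18,461 → take DB $19,303. Book value $135,127.
Year 5: DB = ⌊$135,127 × 125%/10⌋ = $16,890; SL = ⌊$109,927/6⌋ = $18,321 → take SL $18,321. Book value $116,806.
Year 6: DB = ⌊$116,806 × 125%/10⌋ = $14,600; SL = ⌊$91,606/5⌋ = $18,321 → take SL $18,321. Book value $98,485.
Year 7: DB = ⌊$98,485 × 125%/10⌋ = $12,310; SL = ⌊$73,285/4⌋ = $18,321 → take SL $18,321. Book value $80,164.
Year 8: DB = ⌊$80,164 × 125%/10⌋ = $10,020; SL = ⌊$54,964/3⌋ = $18,321 → take SL $18,321. Book value $61,843.
Year 9: DB = ⌊$61,843 × 125%/10⌋ = $7,730; SL = ⌊$36,643/2⌋ = $18,321 → take SL $18,321. Book value $43,522.
Year 10 (final): $43,522 − $25,200 = $18,322. Book value $25,200.

$28,814; $25,213; $22,061; $19,303; $18,321; $18,321; $18,321; $18,321; $18,321; $18,322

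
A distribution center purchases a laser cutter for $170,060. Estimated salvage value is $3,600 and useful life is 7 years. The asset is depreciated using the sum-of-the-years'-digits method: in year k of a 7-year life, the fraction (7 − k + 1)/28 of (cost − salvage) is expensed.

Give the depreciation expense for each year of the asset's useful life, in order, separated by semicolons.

Depreciable base = $170,060 − $3,600 = $166,460.
Sum of the years' digits = 7+6+5+4+3+2+1 = 28.
Year 1: $166,460 × 7/28 = $41,615. Book value $128,445.
Year 2: $166,460 × 6/28 = $35,670. Book value $92,775.
Year 3: $166,460 × 5/28 = $29,725. Book value $63,050.
Year 4: $166,460 × 4/28 = $23,780. Book value $39,270.
Year 5: $166,460 × 3/28 = $17,835. Book value $21,435.
Year 6: $166,460 × 2/28 = $11,890. Book value $9,545.
Year 7: $166,460 × 1/28 = $5,945. Book value $3,600.

$41,615; $35,670; $29,725; $23,780; $17,835; $11,890; $5,945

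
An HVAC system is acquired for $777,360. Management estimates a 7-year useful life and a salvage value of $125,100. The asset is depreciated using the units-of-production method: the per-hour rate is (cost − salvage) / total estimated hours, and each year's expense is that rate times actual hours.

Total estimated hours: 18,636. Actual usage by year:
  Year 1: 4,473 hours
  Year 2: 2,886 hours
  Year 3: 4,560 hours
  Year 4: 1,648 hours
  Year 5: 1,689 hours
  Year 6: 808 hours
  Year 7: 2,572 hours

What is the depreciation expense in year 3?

$159,600

Depreciable base = $777,360 − $125,100 = $652,260.
Rate = $652,260 / 18,636 hours = $35 per hour.
Year 1: 4,473 × $35 = $156,555. Book value $620,805.
Year 2: 2,886 × $35 = $101,010. Book value $519,795.
Year 3: 4,560 × $35 = $159,600. Book value $360,195.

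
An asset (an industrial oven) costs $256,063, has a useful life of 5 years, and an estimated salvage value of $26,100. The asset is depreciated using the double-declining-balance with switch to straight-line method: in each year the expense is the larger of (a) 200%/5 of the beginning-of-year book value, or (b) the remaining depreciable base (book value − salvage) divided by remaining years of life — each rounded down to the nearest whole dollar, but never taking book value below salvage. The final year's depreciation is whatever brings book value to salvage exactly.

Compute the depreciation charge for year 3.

Depreciable base = $256,063 − $26,100 = $229,963.
Year 1: DB = ⌊$256,063 × 200%/5⌋ = $102,425; SL = ⌊$229,963/5⌋ = $45,992 → take DB $102,425. Book value $153,638.
Year 2: DB = ⌊$153,638 × 200%/5⌋ = $61,455; SL = ⌊$127,538/4⌋ = $31,884 → take DB $61,455. Book value $92,183.
Year 3: DB = ⌊$92,183 × 200%/5⌋ = $36,873; SL = ⌊$66,083/3⌋ = $22,027 → take DB $36,873. Book value $55,310.

$36,873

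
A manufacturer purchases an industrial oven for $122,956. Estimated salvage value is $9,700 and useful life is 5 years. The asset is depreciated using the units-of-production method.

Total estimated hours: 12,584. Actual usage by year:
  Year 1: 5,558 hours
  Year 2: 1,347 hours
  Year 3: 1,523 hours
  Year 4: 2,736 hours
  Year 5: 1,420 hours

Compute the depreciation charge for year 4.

$24,624

Depreciable base = $122,956 − $9,700 = $113,256.
Rate = $113,256 / 12,584 hours = $9 per hour.
Year 1: 5,558 × $9 = $50,022. Book value $72,934.
Year 2: 1,347 × $9 = $12,123. Book value $60,811.
Year 3: 1,523 × $9 = $13,707. Book value $47,104.
Year 4: 2,736 × $9 = $24,624. Book value $22,480.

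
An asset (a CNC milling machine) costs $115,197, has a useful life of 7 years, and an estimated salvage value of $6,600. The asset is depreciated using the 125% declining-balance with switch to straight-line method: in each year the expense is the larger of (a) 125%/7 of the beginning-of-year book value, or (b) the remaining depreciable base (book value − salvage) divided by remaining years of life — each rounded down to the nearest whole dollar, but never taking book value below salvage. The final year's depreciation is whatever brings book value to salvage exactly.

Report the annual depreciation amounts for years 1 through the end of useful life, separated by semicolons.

Depreciable base = $115,197 − $6,600 = $108,597.
Year 1: DB = ⌊$115,197 × 125%/7⌋ = $20,570; SL = ⌊$108,597/7⌋ = $15,513 → take DB $20,570. Book value $94,627.
Year 2: DB = ⌊$94,627 × 125%/7⌋ = $16,897; SL = ⌊$88,027/6⌋ = $14,671 → take DB $16,897. Book value $77,730.
Year 3: DB = ⌊$77,730 × 125%/7⌋ = $13,880; SL = ⌊$71,130/5⌋ = $14,226 → take SL $14,226. Book value $63,504.
Year 4: DB = ⌊$63,504 × 125%/7⌋ = $11,340; SL = ⌊$56,904/4⌋ = $14,226 → take SL $14,226. Book value $49,278.
Year 5: DB = ⌊$49,278 × 125%/7⌋ = $8,799; SL = ⌊$42,678/3⌋ = $14,226 → take SL $14,226. Book value $35,052.
Year 6: DB = ⌊$35,052 × 125%/7⌋ = $6,259; SL = ⌊$28,452/2⌋ = $14,226 → take SL $14,226. Book value $20,826.
Year 7 (final): $20,826 − $6,600 = $14,226. Book value $6,600.

$20,570; $16,897; $14,226; $14,226; $14,226; $14,226; $14,226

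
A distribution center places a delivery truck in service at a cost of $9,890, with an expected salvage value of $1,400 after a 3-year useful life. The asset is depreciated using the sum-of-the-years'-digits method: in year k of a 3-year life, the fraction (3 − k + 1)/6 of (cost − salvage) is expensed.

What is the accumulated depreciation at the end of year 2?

Depreciable base = $9,890 − $1,400 = $8,490.
Sum of the years' digits = 3+2+1 = 6.
Year 1: $8,490 × 3/6 = $4,245. Book value $5,645.
Year 2: $8,490 × 2/6 = $2,830. Book value $2,815.
Accumulated through year 2 = $9,890 − $2,815 = $7,075.

$7,075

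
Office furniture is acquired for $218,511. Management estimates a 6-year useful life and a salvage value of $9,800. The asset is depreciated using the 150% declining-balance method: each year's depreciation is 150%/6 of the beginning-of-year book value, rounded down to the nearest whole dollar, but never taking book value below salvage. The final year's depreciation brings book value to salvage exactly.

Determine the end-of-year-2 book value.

$122,913

Depreciable base = $218,511 − $9,800 = $208,711.
Year 1: ⌊$218,511 × 150%/6⌋ = $54,627. Book value $163,884.
Year 2: ⌊$163,884 × 150%/6⌋ = $40,971. Book value $122,913.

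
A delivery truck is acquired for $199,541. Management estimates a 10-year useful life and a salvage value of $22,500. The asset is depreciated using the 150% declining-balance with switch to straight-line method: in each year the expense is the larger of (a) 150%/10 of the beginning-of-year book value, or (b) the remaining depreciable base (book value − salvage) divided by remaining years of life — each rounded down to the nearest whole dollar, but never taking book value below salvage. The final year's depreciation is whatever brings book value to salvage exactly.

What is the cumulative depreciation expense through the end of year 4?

$95,378

Depreciable base = $199,541 − $22,500 = $177,041.
Year 1: DB = ⌊$199,541 × 150%/10⌋ = $29,931; SL = ⌊$177,041/10⌋ = $17,704 → take DB $29,931. Book value $169,610.
Year 2: DB = ⌊$169,610 × 150%/10⌋ = $25,441; SL = ⌊$147,110/9⌋ = $16,345 → take DB $25,441. Book value $144,169.
Year 3: DB = ⌊$144,169 × 150%/10⌋ = $21,625; SL = ⌊$121,669/8⌋ = $15,208 → take DB $21,625. Book value $122,544.
Year 4: DB = ⌊$122,544 × 150%/10⌋ = $18,381; SL = ⌊$100,044/7⌋ = $14,292 → take DB $18,381. Book value $104,163.
Accumulated through year 4 = $199,541 − $104,163 = $95,378.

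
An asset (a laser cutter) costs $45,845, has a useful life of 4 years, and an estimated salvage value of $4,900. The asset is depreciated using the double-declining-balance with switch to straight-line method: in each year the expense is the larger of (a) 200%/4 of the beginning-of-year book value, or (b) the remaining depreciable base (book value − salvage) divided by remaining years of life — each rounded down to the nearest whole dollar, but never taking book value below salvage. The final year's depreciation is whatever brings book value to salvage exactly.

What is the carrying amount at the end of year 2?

$11,462

Depreciable base = $45,845 − $4,900 = $40,945.
Year 1: DB = ⌊$45,845 × 200%/4⌋ = $22,922; SL = ⌊$40,945/4⌋ = $10,236 → take DB $22,922. Book value $22,923.
Year 2: DB = ⌊$22,923 × 200%/4⌋ = $11,461; SL = ⌊$18,023/3⌋ = $6,007 → take DB $11,461. Book value $11,462.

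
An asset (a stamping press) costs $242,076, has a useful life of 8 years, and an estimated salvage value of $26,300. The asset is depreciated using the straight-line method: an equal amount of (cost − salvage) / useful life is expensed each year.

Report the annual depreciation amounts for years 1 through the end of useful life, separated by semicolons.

Depreciable base = $242,076 − $26,300 = $215,776.
Annual expense = $215,776 / 8 = $26,972.
End of year 1: book value $215,104.
End of year 2: book value $188,132.
End of year 3: book value $161,160.
End of year 4: book value $134,188.
End of year 5: book value $107,216.
End of year 6: book value $80,244.
End of year 7: book value $53,272.
End of year 8: book value $26,300.

$26,972; $26,972; $26,972; $26,972; $26,972; $26,972; $26,972; $26,972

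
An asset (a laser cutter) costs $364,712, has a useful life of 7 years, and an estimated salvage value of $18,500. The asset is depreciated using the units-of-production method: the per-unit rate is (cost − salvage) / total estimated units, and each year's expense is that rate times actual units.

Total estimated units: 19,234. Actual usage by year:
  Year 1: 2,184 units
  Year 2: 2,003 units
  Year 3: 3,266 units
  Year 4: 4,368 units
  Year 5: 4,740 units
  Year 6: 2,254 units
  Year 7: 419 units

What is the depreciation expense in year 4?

Depreciable base = $364,712 − $18,500 = $346,212.
Rate = $346,212 / 19,234 units = $18 per unit.
Year 1: 2,184 × $18 = $39,312. Book value $325,400.
Year 2: 2,003 × $18 = $36,054. Book value $289,346.
Year 3: 3,266 × $18 = $58,788. Book value $230,558.
Year 4: 4,368 × $18 = $78,624. Book value $151,934.

$78,624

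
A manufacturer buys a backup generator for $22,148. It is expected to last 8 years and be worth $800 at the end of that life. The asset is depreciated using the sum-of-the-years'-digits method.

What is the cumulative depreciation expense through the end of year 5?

$17,790

Depreciable base = $22,148 − $800 = $21,348.
Sum of the years' digits = 8+7+6+5+4+3+2+1 = 36.
Year 1: $21,348 × 8/36 = $4,744. Book value $17,404.
Year 2: $21,348 × 7/36 = $4,151. Book value $13,253.
Year 3: $21,348 × 6/36 = $3,558. Book value $9,695.
Year 4: $21,348 × 5/36 = $2,965. Book value $6,730.
Year 5: $21,348 × 4/36 = $2,372. Book value $4,358.
Accumulated through year 5 = $22,148 − $4,358 = $17,790.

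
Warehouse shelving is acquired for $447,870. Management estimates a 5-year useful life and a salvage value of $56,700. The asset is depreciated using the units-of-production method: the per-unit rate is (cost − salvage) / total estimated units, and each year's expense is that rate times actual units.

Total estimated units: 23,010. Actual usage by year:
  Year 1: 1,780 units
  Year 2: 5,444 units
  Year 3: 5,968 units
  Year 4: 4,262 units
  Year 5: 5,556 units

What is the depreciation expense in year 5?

$94,452

Depreciable base = $447,870 − $56,700 = $391,170.
Rate = $391,170 / 23,010 units = $17 per unit.
Year 1: 1,780 × $17 = $30,260. Book value $417,610.
Year 2: 5,444 × $17 = $92,548. Book value $325,062.
Year 3: 5,968 × $17 = $101,456. Book value $223,606.
Year 4: 4,262 × $17 = $72,454. Book value $151,152.
Year 5: 5,556 × $17 = $94,452. Book value $56,700.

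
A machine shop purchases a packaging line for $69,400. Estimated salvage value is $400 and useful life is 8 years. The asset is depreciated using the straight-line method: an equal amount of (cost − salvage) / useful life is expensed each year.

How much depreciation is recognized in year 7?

Depreciable base = $69,400 − $400 = $69,000.
Annual expense = $69,000 / 8 = $8,625.

$8,625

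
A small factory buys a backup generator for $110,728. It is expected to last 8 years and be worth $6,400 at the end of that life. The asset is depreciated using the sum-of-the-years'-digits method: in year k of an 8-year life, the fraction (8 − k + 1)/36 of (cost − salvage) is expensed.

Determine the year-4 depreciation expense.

Depreciable base = $110,728 − $6,400 = $104,328.
Sum of the years' digits = 8+7+6+5+4+3+2+1 = 36.
Year 1: $104,328 × 8/36 = $23,184. Book value $87,544.
Year 2: $104,328 × 7/36 = $20,286. Book value $67,258.
Year 3: $104,328 × 6/36 = $17,388. Book value $49,870.
Year 4: $104,328 × 5/36 = $14,490. Book value $35,380.

$14,490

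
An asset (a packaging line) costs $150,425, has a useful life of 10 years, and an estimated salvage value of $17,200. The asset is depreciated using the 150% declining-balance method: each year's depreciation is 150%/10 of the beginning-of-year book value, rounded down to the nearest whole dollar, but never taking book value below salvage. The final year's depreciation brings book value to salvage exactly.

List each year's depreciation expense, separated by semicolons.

Depreciable base = $150,425 − $17,200 = $133,225.
Year 1: ⌊$150,425 × 150%/10⌋ = $22,563. Book value $127,862.
Year 2: ⌊$127,862 × 150%/10⌋ = $19,179. Book value $108,683.
Year 3: ⌊$108,683 × 150%/10⌋ = $16,302. Book value $92,381.
Year 4: ⌊$92,381 × 150%/10⌋ = $13,857. Book value $78,524.
Year 5: ⌊$78,524 × 150%/10⌋ = $11,778. Book value $66,746.
Year 6: ⌊$66,746 × 150%/10⌋ = $10,011. Book value $56,735.
Year 7: ⌊$56,735 × 150%/10⌋ = $8,510. Book value $48,225.
Year 8: ⌊$48,225 × 150%/10⌋ = $7,233. Book value $40,992.
Year 9: ⌊$40,992 × 150%/10⌋ = $6,148. Book value $34,844.
Year 10 (final): $34,844 − $17,200 = $17,644. Book value $17,200.

$22,563; $19,179; $16,302; $13,857; $11,778; $10,011; $8,510; $7,233; $6,148; $17,644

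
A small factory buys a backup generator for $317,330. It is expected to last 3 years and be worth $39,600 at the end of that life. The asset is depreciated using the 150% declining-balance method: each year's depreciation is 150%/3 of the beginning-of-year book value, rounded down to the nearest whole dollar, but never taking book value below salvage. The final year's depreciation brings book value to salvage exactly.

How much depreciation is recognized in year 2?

$79,332

Depreciable base = $317,330 − $39,600 = $277,730.
Year 1: ⌊$317,330 × 150%/3⌋ = $158,665. Book value $158,665.
Year 2: ⌊$158,665 × 150%/3⌋ = $79,332. Book value $79,333.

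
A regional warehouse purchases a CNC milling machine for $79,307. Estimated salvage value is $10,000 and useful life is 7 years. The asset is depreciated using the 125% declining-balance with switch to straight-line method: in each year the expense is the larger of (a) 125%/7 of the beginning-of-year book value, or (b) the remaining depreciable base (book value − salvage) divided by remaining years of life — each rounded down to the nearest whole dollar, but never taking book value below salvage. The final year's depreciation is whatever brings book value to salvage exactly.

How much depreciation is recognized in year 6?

$8,490

Depreciable base = $79,307 − $10,000 = $69,307.
Year 1: DB = ⌊$79,307 × 125%/7⌋ = $14,161; SL = ⌊$69,307/7⌋ = $9,901 → take DB $14,161. Book value $65,146.
Year 2: DB = ⌊$65,146 × 125%/7⌋ = $11,633; SL = ⌊$55,146/6⌋ = $9,191 → take DB $11,633. Book value $53,513.
Year 3: DB = ⌊$53,513 × 125%/7⌋ = $9,555; SL = ⌊$43,513/5⌋ = $8,702 → take DB $9,555. Book value $43,958.
Year 4: DB = ⌊$43,958 × 125%/7⌋ = $7,849; SL = ⌊$33,958/4⌋ = $8,489 → take SL $8,489. Book value $35,469.
Year 5: DB = ⌊$35,469 × 125%/7⌋ = $6,333; SL = ⌊$25,469/3⌋ = $8,489 → take SL $8,489. Book value $26,980.
Year 6: DB = ⌊$26,980 × 125%/7⌋ = $4,817; SL = ⌊$16,980/2⌋ = $8,490 → take SL $8,490. Book value $18,490.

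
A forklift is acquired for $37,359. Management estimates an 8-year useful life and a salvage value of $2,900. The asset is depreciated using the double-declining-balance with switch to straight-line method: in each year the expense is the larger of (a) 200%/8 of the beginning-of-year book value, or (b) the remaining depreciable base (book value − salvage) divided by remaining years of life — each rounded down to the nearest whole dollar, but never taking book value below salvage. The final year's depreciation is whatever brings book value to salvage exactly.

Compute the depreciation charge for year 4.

$3,940

Depreciable base = $37,359 − $2,900 = $34,459.
Year 1: DB = ⌊$37,359 × 200%/8⌋ = $9,339; SL = ⌊$34,459/8⌋ = $4,307 → take DB $9,339. Book value $28,020.
Year 2: DB = ⌊$28,020 × 200%/8⌋ = $7,005; SL = ⌊$25,120/7⌋ = $3,588 → take DB $7,005. Book value $21,015.
Year 3: DB = ⌊$21,015 × 200%/8⌋ = $5,253; SL = ⌊$18,115/6⌋ = $3,019 → take DB $5,253. Book value $15,762.
Year 4: DB = ⌊$15,762 × 200%/8⌋ = $3,940; SL = ⌊$12,862/5⌋ = $2,572 → take DB $3,940. Book value $11,822.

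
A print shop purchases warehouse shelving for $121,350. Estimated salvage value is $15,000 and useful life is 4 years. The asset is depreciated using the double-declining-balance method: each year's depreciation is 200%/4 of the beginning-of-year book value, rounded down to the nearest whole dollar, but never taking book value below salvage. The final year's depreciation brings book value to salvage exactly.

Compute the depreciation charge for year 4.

Depreciable base = $121,350 − $15,000 = $106,350.
Year 1: ⌊$121,350 × 200%/4⌋ = $60,675. Book value $60,675.
Year 2: ⌊$60,675 × 200%/4⌋ = $30,337. Book value $30,338.
Year 3: ⌊$30,338 × 200%/4⌋ = $15,169. Book value $15,169.
Year 4 (final): $15,169 − $15,000 = $169. Book value $15,000.

$169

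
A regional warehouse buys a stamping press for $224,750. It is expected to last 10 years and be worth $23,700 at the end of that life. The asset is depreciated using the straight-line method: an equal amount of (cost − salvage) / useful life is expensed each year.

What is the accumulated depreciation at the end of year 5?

$100,525

Depreciable base = $224,750 − $23,700 = $201,050.
Annual expense = $201,050 / 10 = $20,105.
End of year 1: book value $204,645.
End of year 2: book value $184,540.
End of year 3: book value $164,435.
End of year 4: book value $144,330.
End of year 5: book value $124,225.
Accumulated through year 5 = $224,750 − $124,225 = $100,525.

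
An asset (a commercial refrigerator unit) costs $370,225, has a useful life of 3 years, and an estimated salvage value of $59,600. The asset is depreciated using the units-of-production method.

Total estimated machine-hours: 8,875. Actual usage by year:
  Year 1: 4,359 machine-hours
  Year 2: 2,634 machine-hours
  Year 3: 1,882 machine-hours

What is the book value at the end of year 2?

$125,470

Depreciable base = $370,225 − $59,600 = $310,625.
Rate = $310,625 / 8,875 machine-hours = $35 per machine-hour.
Year 1: 4,359 × $35 = $152,565. Book value $217,660.
Year 2: 2,634 × $35 = $92,190. Book value $125,470.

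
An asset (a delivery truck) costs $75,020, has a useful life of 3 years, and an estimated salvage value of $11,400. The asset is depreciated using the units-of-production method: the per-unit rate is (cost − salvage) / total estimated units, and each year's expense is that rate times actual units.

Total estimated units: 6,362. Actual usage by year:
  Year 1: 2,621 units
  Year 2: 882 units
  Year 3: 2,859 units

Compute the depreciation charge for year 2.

$8,820

Depreciable base = $75,020 − $11,400 = $63,620.
Rate = $63,620 / 6,362 units = $10 per unit.
Year 1: 2,621 × $10 = $26,210. Book value $48,810.
Year 2: 882 × $10 = $8,820. Book value $39,990.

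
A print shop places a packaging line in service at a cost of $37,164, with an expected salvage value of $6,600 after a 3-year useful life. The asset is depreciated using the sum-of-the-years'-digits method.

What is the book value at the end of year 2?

$11,694

Depreciable base = $37,164 − $6,600 = $30,564.
Sum of the years' digits = 3+2+1 = 6.
Year 1: $30,564 × 3/6 = $15,282. Book value $21,882.
Year 2: $30,564 × 2/6 = $10,188. Book value $11,694.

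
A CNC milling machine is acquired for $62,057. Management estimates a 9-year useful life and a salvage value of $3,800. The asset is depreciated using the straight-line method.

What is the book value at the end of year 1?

$55,584

Depreciable base = $62,057 − $3,800 = $58,257.
Annual expense = $58,257 / 9 = $6,473.
End of year 1: book value $55,584.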